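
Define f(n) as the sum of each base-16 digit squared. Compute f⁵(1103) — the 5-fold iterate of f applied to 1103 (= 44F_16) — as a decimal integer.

1103 = (4,4,15)_16 → 4² + 4² + 15² = 257
257 = (1,0,1)_16 → 1² + 0² + 1² = 2
2 = (2)_16 → 2² = 4
4 = (4)_16 → 4² = 16
16 = (1,0)_16 → 1² + 0² = 1

1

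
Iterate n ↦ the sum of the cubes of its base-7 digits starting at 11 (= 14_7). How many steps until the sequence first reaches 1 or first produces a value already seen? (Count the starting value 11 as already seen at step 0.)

11 = (1,4)_7 → 1³ + 4³ = 1 + 64 = 65
65 = (1,2,2)_7 → 1³ + 2³ + 2³ = 1 + 8 + 8 = 17
17 = (2,3)_7 → 2³ + 3³ = 8 + 27 = 35
35 = (5,0)_7 → 5³ + 0³ = 125 + 0 = 125
125 = (2,3,6)_7 → 2³ + 3³ + 6³ = 8 + 27 + 216 = 251
251 = (5,0,6)_7 → 5³ + 0³ + 6³ = 125 + 0 + 216 = 341
341 = (6,6,5)_7 → 6³ + 6³ + 5³ = 216 + 216 + 125 = 557
557 = (1,4,2,4)_7 → 1³ + 4³ + 2³ + 4³ = 1 + 64 + 8 + 64 = 137
137 = (2,5,4)_7 → 2³ + 5³ + 4³ = 8 + 125 + 64 = 197
197 = (4,0,1)_7 → 4³ + 0³ + 1³ = 64 + 0 + 1 = 65  — 65 repeats.
That took 10 steps.

10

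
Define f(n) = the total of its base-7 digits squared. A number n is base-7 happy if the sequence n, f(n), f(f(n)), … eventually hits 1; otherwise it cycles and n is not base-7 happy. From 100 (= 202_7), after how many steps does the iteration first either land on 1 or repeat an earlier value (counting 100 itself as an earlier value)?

5

100 = (2,0,2)_7 → 2² + 0² + 2² = 4 + 0 + 4 = 8
8 = (1,1)_7 → 1² + 1² = 1 + 1 = 2
2 = (2)_7 → 2² = 4
4 = (4)_7 → 4² = 16
16 = (2,2)_7 → 2² + 2² = 4 + 4 = 8  — 8 repeats.
That took 5 steps.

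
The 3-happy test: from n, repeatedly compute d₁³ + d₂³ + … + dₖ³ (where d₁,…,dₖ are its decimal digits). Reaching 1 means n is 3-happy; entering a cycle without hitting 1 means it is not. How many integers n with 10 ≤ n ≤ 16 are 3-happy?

1

10: 10 → 1  — 3-happy
11: 11 → 2 → 8 → 512 → 134 → 92 → 737 → 713 → 371 → 371  — not 3-happy
12: 12 → 9 → 729 → 1080 → 513 → 153 → 153  — not 3-happy
13: 13 → 28 → 520 → 133 → 55 → 250 → 133  — not 3-happy
14: 14 → 65 → 341 → 92 → 737 → 713 → 371 → 371  — not 3-happy
15: 15 → 126 → 225 → 141 → 66 → 432 → 99 → 1458 → 702 → 351 → 153 → 153  — not 3-happy
16: 16 → 217 → 352 → 160 → 217  — not 3-happy
3-happy: 10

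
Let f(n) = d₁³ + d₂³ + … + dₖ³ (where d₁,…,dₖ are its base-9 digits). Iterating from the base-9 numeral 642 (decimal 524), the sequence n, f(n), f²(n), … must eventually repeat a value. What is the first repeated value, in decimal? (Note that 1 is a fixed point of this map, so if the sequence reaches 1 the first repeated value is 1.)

524 = (6,4,2)_9 → 6³ + 4³ + 2³ = 288
288 = (3,5,0)_9 → 3³ + 5³ + 0³ = 152
152 = (1,7,8)_9 → 1³ + 7³ + 8³ = 856
856 = (1,1,5,1)_9 → 1³ + 1³ + 5³ + 1³ = 128
128 = (1,5,2)_9 → 1³ + 5³ + 2³ = 134
134 = (1,5,8)_9 → 1³ + 5³ + 8³ = 638
638 = (7,7,8)_9 → 7³ + 7³ + 8³ = 1198
1198 = (1,5,7,1)_9 → 1³ + 5³ + 7³ + 1³ = 470
470 = (5,7,2)_9 → 5³ + 7³ + 2³ = 476
476 = (5,7,8)_9 → 5³ + 7³ + 8³ = 980
980 = (1,3,0,8)_9 → 1³ + 3³ + 0³ + 8³ = 540
540 = (6,6,0)_9 → 6³ + 6³ + 0³ = 432
432 = (5,3,0)_9 → 5³ + 3³ + 0³ = 152  — 152 already appeared earlier.

152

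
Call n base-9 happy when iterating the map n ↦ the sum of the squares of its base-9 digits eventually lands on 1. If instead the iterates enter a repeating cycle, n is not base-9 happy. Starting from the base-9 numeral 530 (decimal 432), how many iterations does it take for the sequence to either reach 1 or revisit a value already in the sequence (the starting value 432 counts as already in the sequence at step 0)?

6

432 = (5,3,0)_9 → 5² + 3² + 0² = 25 + 9 + 0 = 34
34 = (3,7)_9 → 3² + 7² = 9 + 49 = 58
58 = (6,4)_9 → 6² + 4² = 36 + 16 = 52
52 = (5,7)_9 → 5² + 7² = 25 + 49 = 74
74 = (8,2)_9 → 8² + 2² = 64 + 4 = 68
68 = (7,5)_9 → 7² + 5² = 49 + 25 = 74  — 74 repeats.
That took 6 steps.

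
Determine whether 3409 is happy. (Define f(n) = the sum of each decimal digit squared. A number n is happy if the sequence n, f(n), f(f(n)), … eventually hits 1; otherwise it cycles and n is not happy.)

not happy

3409 → 3² + 4² + 0² + 9² = 9 + 16 + 0 + 81 = 106
106 → 1² + 0² + 6² = 1 + 0 + 36 = 37
37 → 3² + 7² = 9 + 49 = 58
58 → 5² + 8² = 25 + 64 = 89
89 → 8² + 9² = 64 + 81 = 145
145 → 1² + 4² + 5² = 1 + 16 + 25 = 42
42 → 4² + 2² = 16 + 4 = 20
20 → 2² + 0² = 4 + 0 = 4
4 → 4² = 16
16 → 1² + 6² = 1 + 36 = 37  — 37 already seen; the sequence cycles without reaching 1.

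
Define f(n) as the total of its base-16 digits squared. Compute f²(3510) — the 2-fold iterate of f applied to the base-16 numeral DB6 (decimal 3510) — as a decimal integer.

53

3510 = (13,11,6)_16 → 13² + 11² + 6² = 326
326 = (1,4,6)_16 → 1² + 4² + 6² = 53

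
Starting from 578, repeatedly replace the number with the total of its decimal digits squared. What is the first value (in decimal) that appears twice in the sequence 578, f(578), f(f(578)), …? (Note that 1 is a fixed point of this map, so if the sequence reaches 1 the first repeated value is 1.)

37

578 → 5² + 7² + 8² = 25 + 49 + 64 = 138
138 → 1² + 3² + 8² = 1 + 9 + 64 = 74
74 → 7² + 4² = 49 + 16 = 65
65 → 6² + 5² = 36 + 25 = 61
61 → 6² + 1² = 36 + 1 = 37
37 → 3² + 7² = 9 + 49 = 58
58 → 5² + 8² = 25 + 64 = 89
89 → 8² + 9² = 64 + 81 = 145
145 → 1² + 4² + 5² = 1 + 16 + 25 = 42
42 → 4² + 2² = 16 + 4 = 20
20 → 2² + 0² = 4 + 0 = 4
4 → 4² = 16
16 → 1² + 6² = 1 + 36 = 37  — 37 already appeared earlier.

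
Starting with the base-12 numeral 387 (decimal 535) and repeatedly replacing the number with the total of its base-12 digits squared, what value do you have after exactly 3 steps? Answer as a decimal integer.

535 = (3,8,7)_12 → 3² + 8² + 7² = 9 + 64 + 49 = 122
122 = (10,2)_12 → 10² + 2² = 100 + 4 = 104
104 = (8,8)_12 → 8² + 8² = 64 + 64 = 128

128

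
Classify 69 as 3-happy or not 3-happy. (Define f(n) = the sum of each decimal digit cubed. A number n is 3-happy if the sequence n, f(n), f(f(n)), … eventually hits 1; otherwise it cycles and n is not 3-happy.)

69 → 945
945 → 918
918 → 1242
1242 → 81
81 → 513
513 → 153
153 → 153  — 153 already seen; the sequence cycles without reaching 1.

not 3-happy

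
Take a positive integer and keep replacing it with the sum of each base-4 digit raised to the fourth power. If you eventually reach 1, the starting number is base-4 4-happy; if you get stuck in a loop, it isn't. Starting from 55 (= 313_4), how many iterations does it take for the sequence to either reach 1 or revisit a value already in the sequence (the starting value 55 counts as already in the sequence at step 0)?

4

55 = (3,1,3)_4 → 3⁴ + 1⁴ + 3⁴ = 81 + 1 + 81 = 163
163 = (2,2,0,3)_4 → 2⁴ + 2⁴ + 0⁴ + 3⁴ = 16 + 16 + 0 + 81 = 113
113 = (1,3,0,1)_4 → 1⁴ + 3⁴ + 0⁴ + 1⁴ = 1 + 81 + 0 + 1 = 83
83 = (1,1,0,3)_4 → 1⁴ + 1⁴ + 0⁴ + 3⁴ = 1 + 1 + 0 + 81 = 83  — 83 repeats.
That took 4 steps.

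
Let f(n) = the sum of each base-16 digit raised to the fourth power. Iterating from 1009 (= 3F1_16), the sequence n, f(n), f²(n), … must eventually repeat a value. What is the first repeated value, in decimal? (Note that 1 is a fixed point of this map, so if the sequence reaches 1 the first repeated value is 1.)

1009 = (3,15,1)_16 → 3⁴ + 15⁴ + 1⁴ = 50707
50707 = (12,6,1,3)_16 → 12⁴ + 6⁴ + 1⁴ + 3⁴ = 22114
22114 = (5,6,6,2)_16 → 5⁴ + 6⁴ + 6⁴ + 2⁴ = 3233
3233 = (12,10,1)_16 → 12⁴ + 10⁴ + 1⁴ = 30737
30737 = (7,8,1,1)_16 → 7⁴ + 8⁴ + 1⁴ + 1⁴ = 6499
6499 = (1,9,6,3)_16 → 1⁴ + 9⁴ + 6⁴ + 3⁴ = 7939
7939 = (1,15,0,3)_16 → 1⁴ + 15⁴ + 0⁴ + 3⁴ = 50707  — 50707 already appeared earlier.

50707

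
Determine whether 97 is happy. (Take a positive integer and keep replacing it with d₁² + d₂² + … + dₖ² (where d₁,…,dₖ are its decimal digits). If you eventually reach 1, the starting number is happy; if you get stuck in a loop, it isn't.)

97 → 9² + 7² = 81 + 49 = 130
130 → 1² + 3² + 0² = 1 + 9 + 0 = 10
10 → 1² + 0² = 1 + 0 = 1  — reached 1.

happy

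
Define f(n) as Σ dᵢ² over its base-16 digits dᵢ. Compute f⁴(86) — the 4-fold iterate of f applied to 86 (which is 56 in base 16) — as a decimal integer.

218

86 = (5,6)_16 → 5² + 6² = 61
61 = (3,13)_16 → 3² + 13² = 178
178 = (11,2)_16 → 11² + 2² = 125
125 = (7,13)_16 → 7² + 13² = 218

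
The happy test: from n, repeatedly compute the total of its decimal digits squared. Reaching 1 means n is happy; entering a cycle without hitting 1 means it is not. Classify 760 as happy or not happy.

760 → 7² + 6² + 0² = 85
85 → 8² + 5² = 89
89 → 8² + 9² = 145
145 → 1² + 4² + 5² = 42
42 → 4² + 2² = 20
20 → 2² + 0² = 4
4 → 4² = 16
16 → 1² + 6² = 37
37 → 3² + 7² = 58
58 → 5² + 8² = 89  — 89 already seen; the sequence cycles without reaching 1.

not happy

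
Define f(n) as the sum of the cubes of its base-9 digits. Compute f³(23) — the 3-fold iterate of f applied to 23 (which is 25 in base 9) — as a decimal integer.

469

23 = (2,5)_9 → 2³ + 5³ = 133
133 = (1,5,7)_9 → 1³ + 5³ + 7³ = 469
469 = (5,7,1)_9 → 5³ + 7³ + 1³ = 469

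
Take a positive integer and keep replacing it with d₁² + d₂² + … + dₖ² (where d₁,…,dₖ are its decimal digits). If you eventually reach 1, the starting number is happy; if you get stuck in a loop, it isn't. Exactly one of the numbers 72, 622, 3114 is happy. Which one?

72: 72 → 53 → 34 → 25 → 29 → 85 → 89 → 145 → 42 → 20 → 4 → 16 → 37 → 58 → 89  — repeats 89 (not happy)
622: 622 → 44 → 32 → 13 → 10 → 1  — reaches 1 (happy)
3114: 3114 → 27 → 53 → 34 → 25 → 29 → 85 → 89 → 145 → 42 → 20 → 4 → 16 → 37 → 58 → 89  — repeats 89 (not happy)

622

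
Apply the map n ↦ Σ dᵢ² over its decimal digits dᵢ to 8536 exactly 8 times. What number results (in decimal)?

145

8536 → 8² + 5² + 3² + 6² = 134
134 → 1² + 3² + 4² = 26
26 → 2² + 6² = 40
40 → 4² + 0² = 16
16 → 1² + 6² = 37
37 → 3² + 7² = 58
58 → 5² + 8² = 89
89 → 8² + 9² = 145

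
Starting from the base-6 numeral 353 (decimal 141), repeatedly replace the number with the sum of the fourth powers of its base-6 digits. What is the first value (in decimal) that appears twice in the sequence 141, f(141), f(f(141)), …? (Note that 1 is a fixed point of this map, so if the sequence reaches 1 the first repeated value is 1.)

141 = (3,5,3)_6 → 3⁴ + 5⁴ + 3⁴ = 787
787 = (3,3,5,1)_6 → 3⁴ + 3⁴ + 5⁴ + 1⁴ = 788
788 = (3,3,5,2)_6 → 3⁴ + 3⁴ + 5⁴ + 2⁴ = 803
803 = (3,4,1,5)_6 → 3⁴ + 4⁴ + 1⁴ + 5⁴ = 963
963 = (4,2,4,3)_6 → 4⁴ + 2⁴ + 4⁴ + 3⁴ = 609
609 = (2,4,5,3)_6 → 2⁴ + 4⁴ + 5⁴ + 3⁴ = 978
978 = (4,3,1,0)_6 → 4⁴ + 3⁴ + 1⁴ + 0⁴ = 338
338 = (1,3,2,2)_6 → 1⁴ + 3⁴ + 2⁴ + 2⁴ = 114
114 = (3,1,0)_6 → 3⁴ + 1⁴ + 0⁴ = 82
82 = (2,1,4)_6 → 2⁴ + 1⁴ + 4⁴ = 273
273 = (1,1,3,3)_6 → 1⁴ + 1⁴ + 3⁴ + 3⁴ = 164
164 = (4,3,2)_6 → 4⁴ + 3⁴ + 2⁴ = 353
353 = (1,3,4,5)_6 → 1⁴ + 3⁴ + 4⁴ + 5⁴ = 963  — 963 already appeared earlier.

963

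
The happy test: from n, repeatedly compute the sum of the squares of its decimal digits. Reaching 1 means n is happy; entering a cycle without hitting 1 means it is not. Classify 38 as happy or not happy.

38 → 3² + 8² = 9 + 64 = 73
73 → 7² + 3² = 49 + 9 = 58
58 → 5² + 8² = 25 + 64 = 89
89 → 8² + 9² = 64 + 81 = 145
145 → 1² + 4² + 5² = 1 + 16 + 25 = 42
42 → 4² + 2² = 16 + 4 = 20
20 → 2² + 0² = 4 + 0 = 4
4 → 4² = 16
16 → 1² + 6² = 1 + 36 = 37
37 → 3² + 7² = 9 + 49 = 58  — 58 already seen; the sequence cycles without reaching 1.

not happy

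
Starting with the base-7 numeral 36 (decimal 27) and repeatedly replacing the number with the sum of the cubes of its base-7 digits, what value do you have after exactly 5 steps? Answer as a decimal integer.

27 = (3,6)_7 → 243
243 = (4,6,5)_7 → 405
405 = (1,1,1,6)_7 → 219
219 = (4,3,2)_7 → 99
99 = (2,0,1)_7 → 9

9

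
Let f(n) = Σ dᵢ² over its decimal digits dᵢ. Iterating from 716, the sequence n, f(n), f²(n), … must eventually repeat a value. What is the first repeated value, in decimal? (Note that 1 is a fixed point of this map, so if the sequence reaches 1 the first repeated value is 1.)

716 → 7² + 1² + 6² = 86
86 → 8² + 6² = 100
100 → 1² + 0² + 0² = 1  — reached the fixed point 1.
1 → 1, so 1 is the first repeated value.

1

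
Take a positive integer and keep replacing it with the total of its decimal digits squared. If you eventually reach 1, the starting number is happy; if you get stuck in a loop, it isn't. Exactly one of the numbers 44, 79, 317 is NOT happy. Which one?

44: 44 → 32 → 13 → 10 → 1  — reaches 1 (happy)
79: 79 → 130 → 10 → 1  — reaches 1 (happy)
317: 317 → 59 → 106 → 37 → 58 → 89 → 145 → 42 → 20 → 4 → 16 → 37  — repeats 37 (not happy)

317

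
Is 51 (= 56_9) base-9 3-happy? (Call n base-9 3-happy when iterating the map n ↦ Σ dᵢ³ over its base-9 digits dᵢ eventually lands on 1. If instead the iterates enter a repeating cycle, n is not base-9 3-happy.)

51 = (5,6)_9 → 341
341 = (4,1,8)_9 → 577
577 = (7,1,1)_9 → 345
345 = (4,2,3)_9 → 99
99 = (1,2,0)_9 → 9
9 = (1,0)_9 → 1  — reached 1.

base-9 3-happy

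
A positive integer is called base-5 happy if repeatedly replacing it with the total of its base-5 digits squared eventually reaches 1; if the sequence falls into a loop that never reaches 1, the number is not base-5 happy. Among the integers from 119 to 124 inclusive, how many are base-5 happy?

3

119: 119 → 41 → 11 → 5 → 1  — base-5 happy
120: 120 → 32 → 6 → 2 → 4 → 16 → 10 → 4  — not base-5 happy
121: 121 → 33 → 11 → 5 → 1  — base-5 happy
122: 122 → 36 → 6 → 2 → 4 → 16 → 10 → 4  — not base-5 happy
123: 123 → 41 → 11 → 5 → 1  — base-5 happy
124: 124 → 48 → 26 → 2 → 4 → 16 → 10 → 4  — not base-5 happy
base-5 happy: 119, 121, 123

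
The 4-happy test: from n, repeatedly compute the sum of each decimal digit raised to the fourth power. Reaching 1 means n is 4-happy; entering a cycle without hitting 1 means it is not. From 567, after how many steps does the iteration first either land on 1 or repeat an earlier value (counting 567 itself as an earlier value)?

11

567 → 5⁴ + 6⁴ + 7⁴ = 4322
4322 → 4⁴ + 3⁴ + 2⁴ + 2⁴ = 369
369 → 3⁴ + 6⁴ + 9⁴ = 7938
7938 → 7⁴ + 9⁴ + 3⁴ + 8⁴ = 13139
13139 → 1⁴ + 3⁴ + 1⁴ + 3⁴ + 9⁴ = 6725
6725 → 6⁴ + 7⁴ + 2⁴ + 5⁴ = 4338
4338 → 4⁴ + 3⁴ + 3⁴ + 8⁴ = 4514
4514 → 4⁴ + 5⁴ + 1⁴ + 4⁴ = 1138
1138 → 1⁴ + 1⁴ + 3⁴ + 8⁴ = 4179
4179 → 4⁴ + 1⁴ + 7⁴ + 9⁴ = 9219
9219 → 9⁴ + 2⁴ + 1⁴ + 9⁴ = 13139  — 13139 repeats.
That took 11 steps.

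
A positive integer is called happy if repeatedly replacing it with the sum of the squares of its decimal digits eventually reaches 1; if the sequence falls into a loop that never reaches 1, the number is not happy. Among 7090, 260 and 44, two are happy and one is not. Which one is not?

7090: 7090 → 130 → 10 → 1  — reaches 1 (happy)
260: 260 → 40 → 16 → 37 → 58 → 89 → 145 → 42 → 20 → 4 → 16  — repeats 16 (not happy)
44: 44 → 32 → 13 → 10 → 1  — reaches 1 (happy)

260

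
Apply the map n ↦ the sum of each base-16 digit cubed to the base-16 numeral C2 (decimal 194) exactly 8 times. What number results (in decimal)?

3527

194 = (12,2)_16 → 12³ + 2³ = 1736
1736 = (6,12,8)_16 → 6³ + 12³ + 8³ = 2456
2456 = (9,9,8)_16 → 9³ + 9³ + 8³ = 1970
1970 = (7,11,2)_16 → 7³ + 11³ + 2³ = 1682
1682 = (6,9,2)_16 → 6³ + 9³ + 2³ = 953
953 = (3,11,9)_16 → 3³ + 11³ + 9³ = 2087
2087 = (8,2,7)_16 → 8³ + 2³ + 7³ = 863
863 = (3,5,15)_16 → 3³ + 5³ + 15³ = 3527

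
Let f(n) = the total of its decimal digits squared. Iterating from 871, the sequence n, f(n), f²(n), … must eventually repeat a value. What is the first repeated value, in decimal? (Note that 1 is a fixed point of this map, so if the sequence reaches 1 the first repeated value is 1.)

37

871 → 8² + 7² + 1² = 114
114 → 1² + 1² + 4² = 18
18 → 1² + 8² = 65
65 → 6² + 5² = 61
61 → 6² + 1² = 37
37 → 3² + 7² = 58
58 → 5² + 8² = 89
89 → 8² + 9² = 145
145 → 1² + 4² + 5² = 42
42 → 4² + 2² = 20
20 → 2² + 0² = 4
4 → 4² = 16
16 → 1² + 6² = 37  — 37 already appeared earlier.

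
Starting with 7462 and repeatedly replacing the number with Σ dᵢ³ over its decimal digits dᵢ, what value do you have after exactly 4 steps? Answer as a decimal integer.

244

7462 → 7³ + 4³ + 6³ + 2³ = 343 + 64 + 216 + 8 = 631
631 → 6³ + 3³ + 1³ = 216 + 27 + 1 = 244
244 → 2³ + 4³ + 4³ = 8 + 64 + 64 = 136
136 → 1³ + 3³ + 6³ = 1 + 27 + 216 = 244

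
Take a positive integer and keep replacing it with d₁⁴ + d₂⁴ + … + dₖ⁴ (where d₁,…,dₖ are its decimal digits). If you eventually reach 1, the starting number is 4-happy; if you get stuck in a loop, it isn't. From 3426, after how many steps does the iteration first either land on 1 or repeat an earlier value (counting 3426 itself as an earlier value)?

9

3426 → 3⁴ + 4⁴ + 2⁴ + 6⁴ = 1649
1649 → 1⁴ + 6⁴ + 4⁴ + 9⁴ = 8114
8114 → 8⁴ + 1⁴ + 1⁴ + 4⁴ = 4354
4354 → 4⁴ + 3⁴ + 5⁴ + 4⁴ = 1218
1218 → 1⁴ + 2⁴ + 1⁴ + 8⁴ = 4114
4114 → 4⁴ + 1⁴ + 1⁴ + 4⁴ = 514
514 → 5⁴ + 1⁴ + 4⁴ = 882
882 → 8⁴ + 8⁴ + 2⁴ = 8208
8208 → 8⁴ + 2⁴ + 0⁴ + 8⁴ = 8208  — 8208 repeats.
That took 9 steps.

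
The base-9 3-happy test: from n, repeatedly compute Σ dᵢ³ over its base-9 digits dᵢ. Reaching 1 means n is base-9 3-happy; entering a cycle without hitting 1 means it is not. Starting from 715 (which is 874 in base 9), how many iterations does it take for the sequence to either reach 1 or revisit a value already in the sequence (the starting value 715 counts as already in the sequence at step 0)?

8

715 = (8,7,4)_9 → 8³ + 7³ + 4³ = 919
919 = (1,2,3,1)_9 → 1³ + 2³ + 3³ + 1³ = 37
37 = (4,1)_9 → 4³ + 1³ = 65
65 = (7,2)_9 → 7³ + 2³ = 351
351 = (4,3,0)_9 → 4³ + 3³ + 0³ = 91
91 = (1,1,1)_9 → 1³ + 1³ + 1³ = 3
3 = (3)_9 → 3³ = 27
27 = (3,0)_9 → 3³ + 0³ = 27  — 27 repeats.
That took 8 steps.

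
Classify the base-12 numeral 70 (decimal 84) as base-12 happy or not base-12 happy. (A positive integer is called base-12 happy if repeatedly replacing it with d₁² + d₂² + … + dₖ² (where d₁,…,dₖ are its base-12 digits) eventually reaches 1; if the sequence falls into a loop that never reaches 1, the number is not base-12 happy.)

not base-12 happy

84 = (7,0)_12 → 7² + 0² = 49 + 0 = 49
49 = (4,1)_12 → 4² + 1² = 16 + 1 = 17
17 = (1,5)_12 → 1² + 5² = 1 + 25 = 26
26 = (2,2)_12 → 2² + 2² = 4 + 4 = 8
8 = (8)_12 → 8² = 64
64 = (5,4)_12 → 5² + 4² = 25 + 16 = 41
41 = (3,5)_12 → 3² + 5² = 9 + 25 = 34
34 = (2,10)_12 → 2² + 10² = 4 + 100 = 104
104 = (8,8)_12 → 8² + 8² = 64 + 64 = 128
128 = (10,8)_12 → 10² + 8² = 100 + 64 = 164
164 = (1,1,8)_12 → 1² + 1² + 8² = 1 + 1 + 64 = 66
66 = (5,6)_12 → 5² + 6² = 25 + 36 = 61
61 = (5,1)_12 → 5² + 1² = 25 + 1 = 26  — 26 already seen; the sequence cycles without reaching 1.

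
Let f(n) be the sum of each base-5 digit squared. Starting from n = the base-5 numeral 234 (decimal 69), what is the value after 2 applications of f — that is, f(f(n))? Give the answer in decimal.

17

69 = (2,3,4)_5 → 2² + 3² + 4² = 29
29 = (1,0,4)_5 → 1² + 0² + 4² = 17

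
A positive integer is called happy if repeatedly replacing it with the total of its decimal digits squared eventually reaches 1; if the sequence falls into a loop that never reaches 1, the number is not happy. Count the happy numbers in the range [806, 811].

806: 806 → 100 → 1  — happy
807: 807 → 113 → 11 → 2 → 4 → 16 → 37 → 58 → 89 → 145 → 42 → 20 → 4  — not happy
808: 808 → 128 → 69 → 117 → 51 → 26 → 40 → 16 → 37 → 58 → 89 → 145 → 42 → 20 → 4 → 16  — not happy
809: 809 → 145 → 42 → 20 → 4 → 16 → 37 → 58 → 89 → 145  — not happy
810: 810 → 65 → 61 → 37 → 58 → 89 → 145 → 42 → 20 → 4 → 16 → 37  — not happy
811: 811 → 66 → 72 → 53 → 34 → 25 → 29 → 85 → 89 → 145 → 42 → 20 → 4 → 16 → 37 → 58 → 89  — not happy
happy: 806

1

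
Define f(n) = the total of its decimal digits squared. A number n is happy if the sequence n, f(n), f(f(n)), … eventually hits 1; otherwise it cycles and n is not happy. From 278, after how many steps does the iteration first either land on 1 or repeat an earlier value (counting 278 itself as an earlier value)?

13

278 → 117
117 → 51
51 → 26
26 → 40
40 → 16
16 → 37
37 → 58
58 → 89
89 → 145
145 → 42
42 → 20
20 → 4
4 → 16  — 16 repeats.
That took 13 steps.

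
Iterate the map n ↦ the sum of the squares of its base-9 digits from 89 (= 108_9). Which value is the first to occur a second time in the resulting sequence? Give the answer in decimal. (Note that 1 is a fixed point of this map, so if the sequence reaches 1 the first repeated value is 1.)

89

89 = (1,0,8)_9 → 1² + 0² + 8² = 1 + 0 + 64 = 65
65 = (7,2)_9 → 7² + 2² = 49 + 4 = 53
53 = (5,8)_9 → 5² + 8² = 25 + 64 = 89  — 89 already appeared earlier.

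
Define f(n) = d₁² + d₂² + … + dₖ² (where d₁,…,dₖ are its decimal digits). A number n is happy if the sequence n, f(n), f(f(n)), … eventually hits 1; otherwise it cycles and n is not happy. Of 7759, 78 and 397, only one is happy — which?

397

7759: 7759 → 204 → 20 → 4 → 16 → 37 → 58 → 89 → 145 → 42 → 20  — repeats 20 (not happy)
78: 78 → 113 → 11 → 2 → 4 → 16 → 37 → 58 → 89 → 145 → 42 → 20 → 4  — repeats 4 (not happy)
397: 397 → 139 → 91 → 82 → 68 → 100 → 1  — reaches 1 (happy)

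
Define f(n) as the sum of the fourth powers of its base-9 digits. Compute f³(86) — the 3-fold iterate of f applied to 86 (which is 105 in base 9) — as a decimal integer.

86 = (1,0,5)_9 → 1⁴ + 0⁴ + 5⁴ = 626
626 = (7,6,5)_9 → 7⁴ + 6⁴ + 5⁴ = 4322
4322 = (5,8,3,2)_9 → 5⁴ + 8⁴ + 3⁴ + 2⁴ = 4818

4818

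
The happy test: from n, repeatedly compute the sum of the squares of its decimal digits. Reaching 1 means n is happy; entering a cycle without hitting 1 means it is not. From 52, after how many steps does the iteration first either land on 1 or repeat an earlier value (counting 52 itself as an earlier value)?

11

52 → 5² + 2² = 25 + 4 = 29
29 → 2² + 9² = 4 + 81 = 85
85 → 8² + 5² = 64 + 25 = 89
89 → 8² + 9² = 64 + 81 = 145
145 → 1² + 4² + 5² = 1 + 16 + 25 = 42
42 → 4² + 2² = 16 + 4 = 20
20 → 2² + 0² = 4 + 0 = 4
4 → 4² = 16
16 → 1² + 6² = 1 + 36 = 37
37 → 3² + 7² = 9 + 49 = 58
58 → 5² + 8² = 25 + 64 = 89  — 89 repeats.
That took 11 steps.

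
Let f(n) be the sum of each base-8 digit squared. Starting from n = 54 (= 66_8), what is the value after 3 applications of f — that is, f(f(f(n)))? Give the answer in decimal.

54 = (6,6)_8 → 72
72 = (1,1,0)_8 → 2
2 = (2)_8 → 4

4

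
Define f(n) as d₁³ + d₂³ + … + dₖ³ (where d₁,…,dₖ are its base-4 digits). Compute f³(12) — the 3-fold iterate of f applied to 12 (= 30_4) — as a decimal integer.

12 = (3,0)_4 → 3³ + 0³ = 27
27 = (1,2,3)_4 → 1³ + 2³ + 3³ = 36
36 = (2,1,0)_4 → 2³ + 1³ + 0³ = 9

9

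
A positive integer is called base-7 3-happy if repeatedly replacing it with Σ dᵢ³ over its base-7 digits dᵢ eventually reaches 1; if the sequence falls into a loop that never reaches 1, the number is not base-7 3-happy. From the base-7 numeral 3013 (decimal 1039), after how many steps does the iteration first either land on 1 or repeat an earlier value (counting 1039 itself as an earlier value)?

4

1039 = (3,0,1,3)_7 → 3³ + 0³ + 1³ + 3³ = 27 + 0 + 1 + 27 = 55
55 = (1,0,6)_7 → 1³ + 0³ + 6³ = 1 + 0 + 216 = 217
217 = (4,3,0)_7 → 4³ + 3³ + 0³ = 64 + 27 + 0 = 91
91 = (1,6,0)_7 → 1³ + 6³ + 0³ = 1 + 216 + 0 = 217  — 217 repeats.
That took 4 steps.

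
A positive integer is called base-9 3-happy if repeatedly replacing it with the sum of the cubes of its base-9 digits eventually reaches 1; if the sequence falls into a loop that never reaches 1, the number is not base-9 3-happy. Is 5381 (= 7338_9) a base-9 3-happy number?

5381 = (7,3,3,8)_9 → 7³ + 3³ + 3³ + 8³ = 343 + 27 + 27 + 512 = 909
909 = (1,2,2,0)_9 → 1³ + 2³ + 2³ + 0³ = 1 + 8 + 8 + 0 = 17
17 = (1,8)_9 → 1³ + 8³ = 1 + 512 = 513
513 = (6,3,0)_9 → 6³ + 3³ + 0³ = 216 + 27 + 0 = 243
243 = (3,0,0)_9 → 3³ + 0³ + 0³ = 27 + 0 + 0 = 27
27 = (3,0)_9 → 3³ + 0³ = 27 + 0 = 27  — 27 already seen; the sequence cycles without reaching 1.

not base-9 3-happy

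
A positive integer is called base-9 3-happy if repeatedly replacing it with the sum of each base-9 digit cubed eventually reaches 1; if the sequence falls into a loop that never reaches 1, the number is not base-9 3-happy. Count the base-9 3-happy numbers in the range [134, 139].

134: 134 → 638 → 1198 → 470 → 476 → 980 → 540 → 432 → 152 → 856 → 128 → 134  — not base-9 3-happy
135: 135 → 217 → 225 → 351 → 91 → 3 → 27 → 27  — not base-9 3-happy
136: 136 → 218 → 232 → 694 → 638 → 1198 → 470 → 476 → 980 → 540 → 432 → 152 → 856 → 128 → 134 → 638  — not base-9 3-happy
137: 137 → 225 → 351 → 91 → 3 → 27 → 27  — not base-9 3-happy
138: 138 → 244 → 28 → 28  — not base-9 3-happy
139: 139 → 281 → 99 → 9 → 1  — base-9 3-happy
base-9 3-happy: 139

1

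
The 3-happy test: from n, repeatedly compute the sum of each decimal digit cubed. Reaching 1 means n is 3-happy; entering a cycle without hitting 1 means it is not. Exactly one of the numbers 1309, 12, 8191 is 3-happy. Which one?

1309: 1309 → 757 → 811 → 514 → 190 → 730 → 370 → 370  — repeats 370 (not 3-happy)
12: 12 → 9 → 729 → 1080 → 513 → 153 → 153  — repeats 153 (not 3-happy)
8191: 8191 → 1243 → 100 → 1  — reaches 1 (3-happy)

8191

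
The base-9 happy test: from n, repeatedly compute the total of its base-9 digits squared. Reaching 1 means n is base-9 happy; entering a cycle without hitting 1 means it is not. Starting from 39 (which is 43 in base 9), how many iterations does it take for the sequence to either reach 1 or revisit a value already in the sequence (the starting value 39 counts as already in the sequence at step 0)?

39 = (4,3)_9 → 4² + 3² = 16 + 9 = 25
25 = (2,7)_9 → 2² + 7² = 4 + 49 = 53
53 = (5,8)_9 → 5² + 8² = 25 + 64 = 89
89 = (1,0,8)_9 → 1² + 0² + 8² = 1 + 0 + 64 = 65
65 = (7,2)_9 → 7² + 2² = 49 + 4 = 53  — 53 repeats.
That took 5 steps.

5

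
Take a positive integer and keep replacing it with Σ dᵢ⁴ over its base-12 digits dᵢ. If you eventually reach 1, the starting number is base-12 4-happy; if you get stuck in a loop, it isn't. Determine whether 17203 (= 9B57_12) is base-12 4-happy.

17203 = (9,11,5,7)_12 → 9⁴ + 11⁴ + 5⁴ + 7⁴ = 24228
24228 = (1,2,0,3,0)_12 → 1⁴ + 2⁴ + 0⁴ + 3⁴ + 0⁴ = 98
98 = (8,2)_12 → 8⁴ + 2⁴ = 4112
4112 = (2,4,6,8)_12 → 2⁴ + 4⁴ + 6⁴ + 8⁴ = 5664
5664 = (3,3,4,0)_12 → 3⁴ + 3⁴ + 4⁴ + 0⁴ = 418
418 = (2,10,10)_12 → 2⁴ + 10⁴ + 10⁴ = 20016
20016 = (11,7,0,0)_12 → 11⁴ + 7⁴ + 0⁴ + 0⁴ = 17042
17042 = (9,10,4,2)_12 → 9⁴ + 10⁴ + 4⁴ + 2⁴ = 16833
16833 = (9,8,10,9)_12 → 9⁴ + 8⁴ + 10⁴ + 9⁴ = 27218
27218 = (1,3,9,0,2)_12 → 1⁴ + 3⁴ + 9⁴ + 0⁴ + 2⁴ = 6659
6659 = (3,10,2,11)_12 → 3⁴ + 10⁴ + 2⁴ + 11⁴ = 24738
24738 = (1,2,3,9,6)_12 → 1⁴ + 2⁴ + 3⁴ + 9⁴ + 6⁴ = 7955
7955 = (4,7,2,11)_12 → 4⁴ + 7⁴ + 2⁴ + 11⁴ = 17314
17314 = (10,0,2,10)_12 → 10⁴ + 0⁴ + 2⁴ + 10⁴ = 20016  — 20016 already seen; the sequence cycles without reaching 1.

not base-12 4-happy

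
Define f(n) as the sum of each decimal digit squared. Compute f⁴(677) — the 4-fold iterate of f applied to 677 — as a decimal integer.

16

677 → 6² + 7² + 7² = 134
134 → 1² + 3² + 4² = 26
26 → 2² + 6² = 40
40 → 4² + 0² = 16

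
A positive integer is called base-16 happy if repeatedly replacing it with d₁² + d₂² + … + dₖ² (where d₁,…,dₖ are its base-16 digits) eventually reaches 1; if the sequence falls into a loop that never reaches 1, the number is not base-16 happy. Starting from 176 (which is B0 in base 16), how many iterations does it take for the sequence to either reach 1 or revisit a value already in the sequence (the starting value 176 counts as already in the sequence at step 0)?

176 = (11,0)_16 → 11² + 0² = 121 + 0 = 121
121 = (7,9)_16 → 7² + 9² = 49 + 81 = 130
130 = (8,2)_16 → 8² + 2² = 64 + 4 = 68
68 = (4,4)_16 → 4² + 4² = 16 + 16 = 32
32 = (2,0)_16 → 2² + 0² = 4 + 0 = 4
4 = (4)_16 → 4² = 16
16 = (1,0)_16 → 1² + 0² = 1 + 0 = 1  — reached 1.
That took 7 steps.

7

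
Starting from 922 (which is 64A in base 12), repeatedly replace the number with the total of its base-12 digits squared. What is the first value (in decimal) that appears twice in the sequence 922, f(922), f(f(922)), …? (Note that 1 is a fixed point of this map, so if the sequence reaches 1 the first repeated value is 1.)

922 = (6,4,10)_12 → 6² + 4² + 10² = 152
152 = (1,0,8)_12 → 1² + 0² + 8² = 65
65 = (5,5)_12 → 5² + 5² = 50
50 = (4,2)_12 → 4² + 2² = 20
20 = (1,8)_12 → 1² + 8² = 65  — 65 already appeared earlier.

65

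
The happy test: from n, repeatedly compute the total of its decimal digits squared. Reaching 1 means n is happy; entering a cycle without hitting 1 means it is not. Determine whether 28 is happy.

happy

28 → 2² + 8² = 68
68 → 6² + 8² = 100
100 → 1² + 0² + 0² = 1  — reached 1.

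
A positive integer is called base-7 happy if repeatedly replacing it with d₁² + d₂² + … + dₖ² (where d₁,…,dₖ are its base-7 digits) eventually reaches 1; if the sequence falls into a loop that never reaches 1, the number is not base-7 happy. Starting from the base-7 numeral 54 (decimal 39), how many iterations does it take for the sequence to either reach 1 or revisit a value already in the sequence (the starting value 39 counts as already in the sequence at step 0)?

5

39 = (5,4)_7 → 5² + 4² = 41
41 = (5,6)_7 → 5² + 6² = 61
61 = (1,1,5)_7 → 1² + 1² + 5² = 27
27 = (3,6)_7 → 3² + 6² = 45
45 = (6,3)_7 → 6² + 3² = 45  — 45 repeats.
That took 5 steps.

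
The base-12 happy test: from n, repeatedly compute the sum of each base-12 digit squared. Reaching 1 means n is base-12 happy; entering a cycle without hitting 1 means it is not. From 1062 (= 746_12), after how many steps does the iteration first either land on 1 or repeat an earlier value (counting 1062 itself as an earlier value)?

1062 = (7,4,6)_12 → 7² + 4² + 6² = 49 + 16 + 36 = 101
101 = (8,5)_12 → 8² + 5² = 64 + 25 = 89
89 = (7,5)_12 → 7² + 5² = 49 + 25 = 74
74 = (6,2)_12 → 6² + 2² = 36 + 4 = 40
40 = (3,4)_12 → 3² + 4² = 9 + 16 = 25
25 = (2,1)_12 → 2² + 1² = 4 + 1 = 5
5 = (5)_12 → 5² = 25  — 25 repeats.
That took 7 steps.

7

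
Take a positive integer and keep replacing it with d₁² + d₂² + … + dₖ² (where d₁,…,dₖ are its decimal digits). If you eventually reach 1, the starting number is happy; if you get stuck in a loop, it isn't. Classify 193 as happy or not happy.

happy

193 → 91
91 → 82
82 → 68
68 → 100
100 → 1  — reached 1.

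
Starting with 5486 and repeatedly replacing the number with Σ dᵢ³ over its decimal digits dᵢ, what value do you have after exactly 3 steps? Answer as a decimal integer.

5486 → 5³ + 4³ + 8³ + 6³ = 125 + 64 + 512 + 216 = 917
917 → 9³ + 1³ + 7³ = 729 + 1 + 343 = 1073
1073 → 1³ + 0³ + 7³ + 3³ = 1 + 0 + 343 + 27 = 371

371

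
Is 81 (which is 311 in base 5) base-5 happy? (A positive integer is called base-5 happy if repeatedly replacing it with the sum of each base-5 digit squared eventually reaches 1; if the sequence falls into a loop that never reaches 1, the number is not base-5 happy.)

81 = (3,1,1)_5 → 3² + 1² + 1² = 11
11 = (2,1)_5 → 2² + 1² = 5
5 = (1,0)_5 → 1² + 0² = 1  — reached 1.

base-5 happy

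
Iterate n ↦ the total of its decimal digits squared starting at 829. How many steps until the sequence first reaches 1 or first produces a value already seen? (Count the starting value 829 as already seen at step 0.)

11

829 → 8² + 2² + 9² = 149
149 → 1² + 4² + 9² = 98
98 → 9² + 8² = 145
145 → 1² + 4² + 5² = 42
42 → 4² + 2² = 20
20 → 2² + 0² = 4
4 → 4² = 16
16 → 1² + 6² = 37
37 → 3² + 7² = 58
58 → 5² + 8² = 89
89 → 8² + 9² = 145  — 145 repeats.
That took 11 steps.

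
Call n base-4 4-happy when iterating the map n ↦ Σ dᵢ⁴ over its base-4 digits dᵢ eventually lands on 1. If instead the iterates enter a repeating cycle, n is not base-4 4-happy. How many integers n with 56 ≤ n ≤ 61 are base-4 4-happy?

2

56: 56 → 97 → 18 → 17 → 2 → 16 → 1  — base-4 4-happy
57: 57 → 98 → 33 → 17 → 2 → 16 → 1  — base-4 4-happy
58: 58 → 113 → 83 → 83  — not base-4 4-happy
59: 59 → 178 → 113 → 83 → 83  — not base-4 4-happy
60: 60 → 162 → 48 → 81 → 3 → 81  — not base-4 4-happy
61: 61 → 163 → 113 → 83 → 83  — not base-4 4-happy
base-4 4-happy: 56, 57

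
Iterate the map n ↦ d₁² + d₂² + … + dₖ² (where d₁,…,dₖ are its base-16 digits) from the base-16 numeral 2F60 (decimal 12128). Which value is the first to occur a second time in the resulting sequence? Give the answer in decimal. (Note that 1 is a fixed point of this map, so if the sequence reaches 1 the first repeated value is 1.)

169

12128 = (2,15,6,0)_16 → 2² + 15² + 6² + 0² = 265
265 = (1,0,9)_16 → 1² + 0² + 9² = 82
82 = (5,2)_16 → 5² + 2² = 29
29 = (1,13)_16 → 1² + 13² = 170
170 = (10,10)_16 → 10² + 10² = 200
200 = (12,8)_16 → 12² + 8² = 208
208 = (13,0)_16 → 13² + 0² = 169
169 = (10,9)_16 → 10² + 9² = 181
181 = (11,5)_16 → 11² + 5² = 146
146 = (9,2)_16 → 9² + 2² = 85
85 = (5,5)_16 → 5² + 5² = 50
50 = (3,2)_16 → 3² + 2² = 13
13 = (13)_16 → 13² = 169  — 169 already appeared earlier.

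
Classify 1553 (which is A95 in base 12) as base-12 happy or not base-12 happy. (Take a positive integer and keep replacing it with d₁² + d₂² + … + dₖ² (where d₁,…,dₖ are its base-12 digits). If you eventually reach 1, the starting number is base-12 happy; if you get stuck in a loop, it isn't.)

1553 = (10,9,5)_12 → 10² + 9² + 5² = 206
206 = (1,5,2)_12 → 1² + 5² + 2² = 30
30 = (2,6)_12 → 2² + 6² = 40
40 = (3,4)_12 → 3² + 4² = 25
25 = (2,1)_12 → 2² + 1² = 5
5 = (5)_12 → 5² = 25  — 25 already seen; the sequence cycles without reaching 1.

not base-12 happy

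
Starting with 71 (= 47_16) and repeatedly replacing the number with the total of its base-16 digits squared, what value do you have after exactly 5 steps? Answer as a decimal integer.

71 = (4,7)_16 → 4² + 7² = 65
65 = (4,1)_16 → 4² + 1² = 17
17 = (1,1)_16 → 1² + 1² = 2
2 = (2)_16 → 2² = 4
4 = (4)_16 → 4² = 16

16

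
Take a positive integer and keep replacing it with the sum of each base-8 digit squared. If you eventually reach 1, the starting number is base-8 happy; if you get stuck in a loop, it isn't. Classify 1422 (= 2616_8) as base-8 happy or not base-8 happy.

base-8 happy

1422 = (2,6,1,6)_8 → 2² + 6² + 1² + 6² = 4 + 36 + 1 + 36 = 77
77 = (1,1,5)_8 → 1² + 1² + 5² = 1 + 1 + 25 = 27
27 = (3,3)_8 → 3² + 3² = 9 + 9 = 18
18 = (2,2)_8 → 2² + 2² = 4 + 4 = 8
8 = (1,0)_8 → 1² + 0² = 1 + 0 = 1  — reached 1.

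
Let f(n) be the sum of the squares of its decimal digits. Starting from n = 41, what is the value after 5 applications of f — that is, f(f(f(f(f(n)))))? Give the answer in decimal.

41 → 4² + 1² = 17
17 → 1² + 7² = 50
50 → 5² + 0² = 25
25 → 2² + 5² = 29
29 → 2² + 9² = 85

85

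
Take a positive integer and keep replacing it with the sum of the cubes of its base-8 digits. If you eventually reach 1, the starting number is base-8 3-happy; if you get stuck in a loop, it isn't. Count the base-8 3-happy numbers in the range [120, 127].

120: 120 → 344 → 152 → 35 → 91 → 55 → 559 → 469 → 476 → 434 → 440 → 559  (repeats 559)
121: 121 → 345 → 153 → 36 → 128 → 8 → 1  (reaches 1)
122: 122 → 352 → 189 → 476 → 434 → 440 → 559 → 469 → 476  (repeats 476)
123: 123 → 371 → 368 → 341 → 258 → 72 → 2 → 8 → 1  (reaches 1)
124: 124 → 408 → 243 → 270 → 281 → 92 → 92  (repeats 92)
125: 125 → 469 → 476 → 434 → 440 → 559 → 469  (repeats 469)
126: 126 → 560 → 217 → 55 → 559 → 469 → 476 → 434 → 440 → 559  (repeats 559)
127: 127 → 687 → 477 → 495 → 811 → 217 → 55 → 559 → 469 → 476 → 434 → 440 → 559  (repeats 559)
base-8 3-happy: 121, 123

2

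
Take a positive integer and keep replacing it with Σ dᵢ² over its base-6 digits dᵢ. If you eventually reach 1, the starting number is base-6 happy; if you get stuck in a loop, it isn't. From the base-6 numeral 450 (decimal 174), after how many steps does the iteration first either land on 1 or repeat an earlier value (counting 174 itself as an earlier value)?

174 = (4,5,0)_6 → 4² + 5² + 0² = 16 + 25 + 0 = 41
41 = (1,0,5)_6 → 1² + 0² + 5² = 1 + 0 + 25 = 26
26 = (4,2)_6 → 4² + 2² = 16 + 4 = 20
20 = (3,2)_6 → 3² + 2² = 9 + 4 = 13
13 = (2,1)_6 → 2² + 1² = 4 + 1 = 5
5 = (5)_6 → 5² = 25
25 = (4,1)_6 → 4² + 1² = 16 + 1 = 17
17 = (2,5)_6 → 2² + 5² = 4 + 25 = 29
29 = (4,5)_6 → 4² + 5² = 16 + 25 = 41  — 41 repeats.
That took 9 steps.

9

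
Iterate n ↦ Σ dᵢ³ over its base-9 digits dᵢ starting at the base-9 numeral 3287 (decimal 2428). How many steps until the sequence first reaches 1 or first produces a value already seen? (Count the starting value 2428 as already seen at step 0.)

5

2428 = (3,2,8,7)_9 → 3³ + 2³ + 8³ + 7³ = 27 + 8 + 512 + 343 = 890
890 = (1,1,8,8)_9 → 1³ + 1³ + 8³ + 8³ = 1 + 1 + 512 + 512 = 1026
1026 = (1,3,6,0)_9 → 1³ + 3³ + 6³ + 0³ = 1 + 27 + 216 + 0 = 244
244 = (3,0,1)_9 → 3³ + 0³ + 1³ = 27 + 0 + 1 = 28
28 = (3,1)_9 → 3³ + 1³ = 27 + 1 = 28  — 28 repeats.
That took 5 steps.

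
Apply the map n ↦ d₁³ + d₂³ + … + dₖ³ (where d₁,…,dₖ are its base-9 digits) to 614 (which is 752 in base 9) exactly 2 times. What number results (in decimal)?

614 = (7,5,2)_9 → 7³ + 5³ + 2³ = 343 + 125 + 8 = 476
476 = (5,7,8)_9 → 5³ + 7³ + 8³ = 125 + 343 + 512 = 980

980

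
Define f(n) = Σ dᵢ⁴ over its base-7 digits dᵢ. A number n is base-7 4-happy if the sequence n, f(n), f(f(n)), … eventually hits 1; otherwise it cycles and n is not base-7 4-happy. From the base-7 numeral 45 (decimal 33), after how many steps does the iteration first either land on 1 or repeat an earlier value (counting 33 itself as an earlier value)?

15

33 = (4,5)_7 → 4⁴ + 5⁴ = 881
881 = (2,3,6,6)_7 → 2⁴ + 3⁴ + 6⁴ + 6⁴ = 2689
2689 = (1,0,5,6,1)_7 → 1⁴ + 0⁴ + 5⁴ + 6⁴ + 1⁴ = 1923
1923 = (5,4,1,5)_7 → 5⁴ + 4⁴ + 1⁴ + 5⁴ = 1507
1507 = (4,2,5,2)_7 → 4⁴ + 2⁴ + 5⁴ + 2⁴ = 913
913 = (2,4,4,3)_7 → 2⁴ + 4⁴ + 4⁴ + 3⁴ = 609
609 = (1,5,3,0)_7 → 1⁴ + 5⁴ + 3⁴ + 0⁴ = 707
707 = (2,0,3,0)_7 → 2⁴ + 0⁴ + 3⁴ + 0⁴ = 97
97 = (1,6,6)_7 → 1⁴ + 6⁴ + 6⁴ = 2593
2593 = (1,0,3,6,3)_7 → 1⁴ + 0⁴ + 3⁴ + 6⁴ + 3⁴ = 1459
1459 = (4,1,5,3)_7 → 4⁴ + 1⁴ + 5⁴ + 3⁴ = 963
963 = (2,5,4,4)_7 → 2⁴ + 5⁴ + 4⁴ + 4⁴ = 1153
1153 = (3,2,3,5)_7 → 3⁴ + 2⁴ + 3⁴ + 5⁴ = 803
803 = (2,2,2,5)_7 → 2⁴ + 2⁴ + 2⁴ + 5⁴ = 673
673 = (1,6,5,1)_7 → 1⁴ + 6⁴ + 5⁴ + 1⁴ = 1923  — 1923 repeats.
That took 15 steps.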